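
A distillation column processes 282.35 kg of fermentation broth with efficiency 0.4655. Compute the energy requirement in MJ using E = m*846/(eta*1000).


E = m * 846 / (eta * 1000)
= 282.35 * 846 / (0.4655 * 1000)
= 513.1431 MJ

513.1431 MJ


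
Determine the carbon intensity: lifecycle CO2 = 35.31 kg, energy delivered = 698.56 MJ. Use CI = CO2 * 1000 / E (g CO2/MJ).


CI = CO2 * 1000 / E
= 35.31 * 1000 / 698.56
= 50.5468 g CO2/MJ

50.5468 g CO2/MJ


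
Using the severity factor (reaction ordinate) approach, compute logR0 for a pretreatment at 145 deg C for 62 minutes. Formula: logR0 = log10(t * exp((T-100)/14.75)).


logR0 = log10(t * exp((T - 100) / 14.75))
= log10(62 * exp((145 - 100) / 14.75))
= 3.1174

3.1174


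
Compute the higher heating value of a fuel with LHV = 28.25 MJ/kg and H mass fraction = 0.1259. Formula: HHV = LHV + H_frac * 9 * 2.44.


HHV = LHV + H_frac * 9 * 2.44
= 28.25 + 0.1259 * 9 * 2.44
= 31.0148 MJ/kg

31.0148 MJ/kg


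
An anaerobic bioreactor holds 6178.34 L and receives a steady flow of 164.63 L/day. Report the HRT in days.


HRT = V / Q
= 6178.34 / 164.63
= 37.5286 days

37.5286 days


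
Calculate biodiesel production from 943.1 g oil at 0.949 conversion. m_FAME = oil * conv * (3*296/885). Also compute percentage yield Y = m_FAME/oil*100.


m_FAME = oil * conv * (3 * 296 / 885) = oil * conv * (888/885)
= 943.1 * 0.949 * 888 / 885
= 898.0358 g
Y = m_FAME / oil * 100 = conv * (888/885) * 100
= 0.949 * 888 / 885 * 100
= 95.22%

898.0358 g FAME; Y = 95.22%


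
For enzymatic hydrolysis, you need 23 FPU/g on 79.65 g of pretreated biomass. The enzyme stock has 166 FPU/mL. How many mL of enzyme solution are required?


V = dosage * m_sub / activity
V = 23 * 79.65 / 166
V = 11.0358 mL

11.0358 mL


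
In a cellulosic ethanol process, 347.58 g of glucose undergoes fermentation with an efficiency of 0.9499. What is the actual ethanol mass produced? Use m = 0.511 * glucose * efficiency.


Actual ethanol: m = 0.511 * 347.58 * 0.9499
m = 168.7149 g

168.7149 g


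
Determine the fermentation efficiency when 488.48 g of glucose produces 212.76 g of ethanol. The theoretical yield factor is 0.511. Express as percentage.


Fermentation efficiency = (actual / (0.511 * glucose)) * 100
= (212.76 / (0.511 * 488.48)) * 100
= 85.2358%

85.2358%


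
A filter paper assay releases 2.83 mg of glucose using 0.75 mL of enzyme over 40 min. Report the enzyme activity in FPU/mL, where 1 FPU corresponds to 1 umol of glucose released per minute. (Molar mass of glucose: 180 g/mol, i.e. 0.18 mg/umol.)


Activity = glucose_mg / (0.18 mg/umol * V_mL * t_min)
= 2.83 / (0.18 * 0.75 * 40)
= 0.5241 FPU/mL

0.5241 FPU/mL


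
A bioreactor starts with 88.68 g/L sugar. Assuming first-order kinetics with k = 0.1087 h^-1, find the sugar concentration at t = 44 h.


S = S0 * exp(-k * t)
S = 88.68 * exp(-0.1087 * 44)
S = 0.7425 g/L

0.7425 g/L


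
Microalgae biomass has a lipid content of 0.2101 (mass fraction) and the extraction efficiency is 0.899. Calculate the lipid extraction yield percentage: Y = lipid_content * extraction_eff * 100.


Y = lipid_content * extraction_eff * 100
= 0.2101 * 0.899 * 100
= 18.8880%

18.8880%


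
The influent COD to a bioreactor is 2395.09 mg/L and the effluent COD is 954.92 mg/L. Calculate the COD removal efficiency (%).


eta = (COD_in - COD_out) / COD_in * 100
= (2395.09 - 954.92) / 2395.09 * 100
= 60.1301%

60.1301%


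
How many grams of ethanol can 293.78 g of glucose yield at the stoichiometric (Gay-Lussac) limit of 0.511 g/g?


Theoretical ethanol yield: m_EtOH = 0.511 * m_glucose
m_EtOH = 0.511 * 293.78 = 150.1216 g

150.1216 g


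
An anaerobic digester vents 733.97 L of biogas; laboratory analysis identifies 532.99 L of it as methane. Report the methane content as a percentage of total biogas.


CH4% = V_CH4 / V_total * 100
= 532.99 / 733.97 * 100
= 72.6174%

72.6174%


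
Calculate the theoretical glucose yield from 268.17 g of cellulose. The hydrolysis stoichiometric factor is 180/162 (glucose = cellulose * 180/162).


glucose = cellulose * 180/162
= 268.17 * 180/162
= 297.9667 g

297.9667 g


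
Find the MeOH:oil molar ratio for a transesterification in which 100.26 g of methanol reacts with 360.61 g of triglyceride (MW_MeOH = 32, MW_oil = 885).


Molar ratio = n_MeOH / n_oil = (MeOH/32) / (oil/885) = (MeOH * 885) / (32 * oil)
= (100.26 * 885) / (32 * 360.61)
= 7.6892

7.6892


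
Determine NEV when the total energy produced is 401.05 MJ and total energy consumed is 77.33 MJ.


NEV = E_out - E_in
= 401.05 - 77.33
= 323.7200 MJ

323.7200 MJ


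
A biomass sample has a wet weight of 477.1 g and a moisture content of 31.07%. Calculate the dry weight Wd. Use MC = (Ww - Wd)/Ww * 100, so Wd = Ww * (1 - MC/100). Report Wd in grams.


Wd = Ww * (1 - MC/100)
= 477.1 * (1 - 31.07/100)
= 328.8650 g

328.8650 g


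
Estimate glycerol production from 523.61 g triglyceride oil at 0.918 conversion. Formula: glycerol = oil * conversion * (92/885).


glycerol = oil * conv * (92/885)
= 523.61 * 0.918 * 92 / 885
= 49.9684 g

49.9684 g


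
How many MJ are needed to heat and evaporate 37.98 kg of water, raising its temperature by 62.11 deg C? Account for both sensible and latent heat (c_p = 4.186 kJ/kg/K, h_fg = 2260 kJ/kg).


E = m_water * (4.186 * dT + 2260) / 1000
= 37.98 * (4.186 * 62.11 + 2260) / 1000
= 95.7093 MJ

95.7093 MJ


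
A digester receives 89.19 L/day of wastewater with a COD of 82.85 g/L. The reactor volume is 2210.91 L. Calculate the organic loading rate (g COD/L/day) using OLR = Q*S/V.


OLR = Q * S / V
= 89.19 * 82.85 / 2210.91
= 3.3422 g/L/day

3.3422 g/L/day


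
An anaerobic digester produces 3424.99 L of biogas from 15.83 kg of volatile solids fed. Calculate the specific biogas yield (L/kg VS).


Y = V / VS
= 3424.99 / 15.83
= 216.3607 L/kg VS

216.3607 L/kg VS


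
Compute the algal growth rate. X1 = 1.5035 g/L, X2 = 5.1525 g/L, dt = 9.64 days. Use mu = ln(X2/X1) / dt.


mu = ln(X2/X1) / dt
= ln(5.1525/1.5035) / 9.64
= 0.1278 per day

0.1278 per day


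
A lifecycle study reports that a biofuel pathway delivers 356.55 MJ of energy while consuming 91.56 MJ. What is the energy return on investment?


EROI = E_out / E_in
= 356.55 / 91.56
= 3.8942

3.8942


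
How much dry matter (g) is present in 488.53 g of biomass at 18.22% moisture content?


Wd = Ww * (1 - MC/100)
= 488.53 * (1 - 18.22/100)
= 399.5198 g

399.5198 g


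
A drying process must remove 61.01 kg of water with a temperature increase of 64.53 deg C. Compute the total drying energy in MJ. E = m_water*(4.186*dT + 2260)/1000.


E = m_water * (4.186 * dT + 2260) / 1000
= 61.01 * (4.186 * 64.53 + 2260) / 1000
= 154.3628 MJ

154.3628 MJ


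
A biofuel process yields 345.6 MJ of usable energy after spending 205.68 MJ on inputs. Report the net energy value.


NEV = E_out - E_in
= 345.6 - 205.68
= 139.9200 MJ

139.9200 MJ


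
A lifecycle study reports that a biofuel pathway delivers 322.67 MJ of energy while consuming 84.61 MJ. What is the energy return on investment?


EROI = E_out / E_in
= 322.67 / 84.61
= 3.8136

3.8136


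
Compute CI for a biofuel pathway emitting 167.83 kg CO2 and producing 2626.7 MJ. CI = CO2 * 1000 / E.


CI = CO2 * 1000 / E
= 167.83 * 1000 / 2626.7
= 63.8939 g CO2/MJ

63.8939 g CO2/MJ


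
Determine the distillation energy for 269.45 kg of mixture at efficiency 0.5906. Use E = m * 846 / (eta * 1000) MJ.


E = m * 846 / (eta * 1000)
= 269.45 * 846 / (0.5906 * 1000)
= 385.9714 MJ

385.9714 MJ


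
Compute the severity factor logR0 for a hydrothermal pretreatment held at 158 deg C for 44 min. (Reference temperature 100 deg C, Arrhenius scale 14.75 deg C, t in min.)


logR0 = log10(t * exp((T - 100) / 14.75))
= log10(44 * exp((158 - 100) / 14.75))
= 3.3512

3.3512


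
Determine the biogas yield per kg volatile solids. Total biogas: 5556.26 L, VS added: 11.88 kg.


Y = V / VS
= 5556.26 / 11.88
= 467.6987 L/kg VS

467.6987 L/kg VS


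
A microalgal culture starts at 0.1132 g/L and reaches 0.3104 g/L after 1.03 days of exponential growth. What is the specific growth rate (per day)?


mu = ln(X2/X1) / dt
= ln(0.3104/0.1132) / 1.03
= 0.9793 per day

0.9793 per day


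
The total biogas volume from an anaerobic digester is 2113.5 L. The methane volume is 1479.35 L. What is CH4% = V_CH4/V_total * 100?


CH4% = V_CH4 / V_total * 100
= 1479.35 / 2113.5 * 100
= 69.9953%

69.9953%


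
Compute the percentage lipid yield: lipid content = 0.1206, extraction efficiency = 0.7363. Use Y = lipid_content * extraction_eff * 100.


Y = lipid_content * extraction_eff * 100
= 0.1206 * 0.7363 * 100
= 8.8798%

8.8798%


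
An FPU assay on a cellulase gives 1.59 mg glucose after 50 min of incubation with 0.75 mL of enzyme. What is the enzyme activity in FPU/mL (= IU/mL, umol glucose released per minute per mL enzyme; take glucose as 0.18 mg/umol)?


Activity = glucose_mg / (0.18 mg/umol * V_mL * t_min)
= 1.59 / (0.18 * 0.75 * 50)
= 0.2356 FPU/mL

0.2356 FPU/mL


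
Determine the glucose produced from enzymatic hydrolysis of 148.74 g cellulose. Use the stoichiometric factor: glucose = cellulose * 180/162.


glucose = cellulose * 180/162
= 148.74 * 180/162
= 165.2667 g

165.2667 g


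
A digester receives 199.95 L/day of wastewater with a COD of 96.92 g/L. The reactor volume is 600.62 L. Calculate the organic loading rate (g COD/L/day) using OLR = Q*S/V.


OLR = Q * S / V
= 199.95 * 96.92 / 600.62
= 32.2652 g/L/day

32.2652 g/L/day


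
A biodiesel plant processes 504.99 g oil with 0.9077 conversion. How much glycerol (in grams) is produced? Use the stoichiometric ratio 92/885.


glycerol = oil * conv * (92/885)
= 504.99 * 0.9077 * 92 / 885
= 47.6507 g

47.6507 g


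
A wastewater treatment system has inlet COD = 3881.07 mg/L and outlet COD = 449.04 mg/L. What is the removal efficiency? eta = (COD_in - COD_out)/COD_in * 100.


eta = (COD_in - COD_out) / COD_in * 100
= (3881.07 - 449.04) / 3881.07 * 100
= 88.4300%

88.4300%


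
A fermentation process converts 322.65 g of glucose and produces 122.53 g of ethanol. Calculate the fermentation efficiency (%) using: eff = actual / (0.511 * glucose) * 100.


Fermentation efficiency = (actual / (0.511 * glucose)) * 100
= (122.53 / (0.511 * 322.65)) * 100
= 74.3173%

74.3173%


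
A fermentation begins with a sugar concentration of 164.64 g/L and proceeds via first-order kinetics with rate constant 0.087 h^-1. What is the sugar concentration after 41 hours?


S = S0 * exp(-k * t)
S = 164.64 * exp(-0.087 * 41)
S = 4.6495 g/L

4.6495 g/L


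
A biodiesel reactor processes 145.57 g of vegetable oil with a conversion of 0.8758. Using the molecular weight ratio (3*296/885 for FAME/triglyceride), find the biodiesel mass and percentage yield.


m_FAME = oil * conv * (3 * 296 / 885) = oil * conv * (888/885)
= 145.57 * 0.8758 * 888 / 885
= 127.9224 g
Y = m_FAME / oil * 100 = conv * (888/885) * 100
= 0.8758 * 888 / 885 * 100
= 87.88%

127.9224 g FAME; Y = 87.88%


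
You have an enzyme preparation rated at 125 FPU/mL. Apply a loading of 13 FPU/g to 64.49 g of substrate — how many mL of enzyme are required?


V = dosage * m_sub / activity
V = 13 * 64.49 / 125
V = 6.7070 mL

6.7070 mL


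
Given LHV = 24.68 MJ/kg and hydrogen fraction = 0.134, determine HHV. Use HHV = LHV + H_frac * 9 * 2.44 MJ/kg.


HHV = LHV + H_frac * 9 * 2.44
= 24.68 + 0.134 * 9 * 2.44
= 27.6226 MJ/kg

27.6226 MJ/kg


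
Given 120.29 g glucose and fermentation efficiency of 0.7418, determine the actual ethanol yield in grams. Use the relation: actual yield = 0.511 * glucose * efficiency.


Actual ethanol: m = 0.511 * 120.29 * 0.7418
m = 45.5971 g

45.5971 g


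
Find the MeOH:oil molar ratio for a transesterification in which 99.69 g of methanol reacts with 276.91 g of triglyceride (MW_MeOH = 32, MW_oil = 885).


Molar ratio = n_MeOH / n_oil = (MeOH/32) / (oil/885) = (MeOH * 885) / (32 * oil)
= (99.69 * 885) / (32 * 276.91)
= 9.9565

9.9565


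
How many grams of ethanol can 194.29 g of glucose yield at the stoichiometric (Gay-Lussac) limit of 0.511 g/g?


Theoretical ethanol yield: m_EtOH = 0.511 * m_glucose
m_EtOH = 0.511 * 194.29 = 99.2822 g

99.2822 g


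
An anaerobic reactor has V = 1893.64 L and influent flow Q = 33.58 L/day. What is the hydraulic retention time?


HRT = V / Q
= 1893.64 / 33.58
= 56.3919 days

56.3919 days


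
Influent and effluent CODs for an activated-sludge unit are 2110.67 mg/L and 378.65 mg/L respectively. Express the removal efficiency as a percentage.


eta = (COD_in - COD_out) / COD_in * 100
= (2110.67 - 378.65) / 2110.67 * 100
= 82.0602%

82.0602%


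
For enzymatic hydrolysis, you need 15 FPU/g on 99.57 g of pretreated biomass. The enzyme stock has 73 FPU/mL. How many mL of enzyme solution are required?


V = dosage * m_sub / activity
V = 15 * 99.57 / 73
V = 20.4596 mL

20.4596 mL


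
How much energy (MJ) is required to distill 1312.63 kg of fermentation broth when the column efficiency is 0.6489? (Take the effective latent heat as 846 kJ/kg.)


E = m * 846 / (eta * 1000)
= 1312.63 * 846 / (0.6489 * 1000)
= 1711.3345 MJ

1711.3345 MJ


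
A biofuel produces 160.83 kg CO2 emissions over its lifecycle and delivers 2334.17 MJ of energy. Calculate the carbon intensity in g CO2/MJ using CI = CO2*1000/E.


CI = CO2 * 1000 / E
= 160.83 * 1000 / 2334.17
= 68.9024 g CO2/MJ

68.9024 g CO2/MJ


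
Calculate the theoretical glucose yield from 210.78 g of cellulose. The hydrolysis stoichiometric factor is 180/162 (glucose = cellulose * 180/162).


glucose = cellulose * 180/162
= 210.78 * 180/162
= 234.2000 g

234.2000 g


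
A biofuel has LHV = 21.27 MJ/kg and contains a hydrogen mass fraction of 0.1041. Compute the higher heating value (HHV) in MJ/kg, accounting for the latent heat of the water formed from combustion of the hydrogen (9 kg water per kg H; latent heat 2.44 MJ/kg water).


HHV = LHV + H_frac * 9 * 2.44
= 21.27 + 0.1041 * 9 * 2.44
= 23.5560 MJ/kg

23.5560 MJ/kg


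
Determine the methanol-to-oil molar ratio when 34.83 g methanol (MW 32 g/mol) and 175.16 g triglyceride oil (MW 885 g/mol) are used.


Molar ratio = n_MeOH / n_oil = (MeOH/32) / (oil/885) = (MeOH * 885) / (32 * oil)
= (34.83 * 885) / (32 * 175.16)
= 5.4994

5.4994


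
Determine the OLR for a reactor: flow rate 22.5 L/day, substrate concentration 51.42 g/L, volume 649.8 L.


OLR = Q * S / V
= 22.5 * 51.42 / 649.8
= 1.7805 g/L/day

1.7805 g/L/day


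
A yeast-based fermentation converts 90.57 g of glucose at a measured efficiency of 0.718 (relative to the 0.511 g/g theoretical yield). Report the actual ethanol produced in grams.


Actual ethanol: m = 0.511 * 90.57 * 0.718
m = 33.2300 g

33.2300 g


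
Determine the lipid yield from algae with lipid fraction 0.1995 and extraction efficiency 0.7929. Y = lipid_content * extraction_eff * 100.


Y = lipid_content * extraction_eff * 100
= 0.1995 * 0.7929 * 100
= 15.8184%

15.8184%


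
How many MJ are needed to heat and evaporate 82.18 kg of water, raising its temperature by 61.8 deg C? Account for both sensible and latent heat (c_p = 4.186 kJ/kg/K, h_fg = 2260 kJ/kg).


E = m_water * (4.186 * dT + 2260) / 1000
= 82.18 * (4.186 * 61.8 + 2260) / 1000
= 206.9863 MJ

206.9863 MJ


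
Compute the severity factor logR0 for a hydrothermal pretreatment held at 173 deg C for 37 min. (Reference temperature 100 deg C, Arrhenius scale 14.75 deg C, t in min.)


logR0 = log10(t * exp((T - 100) / 14.75))
= log10(37 * exp((173 - 100) / 14.75))
= 3.7176

3.7176


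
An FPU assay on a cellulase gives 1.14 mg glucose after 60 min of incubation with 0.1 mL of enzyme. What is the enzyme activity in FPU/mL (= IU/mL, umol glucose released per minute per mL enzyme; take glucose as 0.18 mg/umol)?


Activity = glucose_mg / (0.18 mg/umol * V_mL * t_min)
= 1.14 / (0.18 * 0.1 * 60)
= 1.0556 FPU/mL

1.0556 FPU/mL


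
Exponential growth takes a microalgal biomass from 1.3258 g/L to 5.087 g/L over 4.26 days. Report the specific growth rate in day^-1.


mu = ln(X2/X1) / dt
= ln(5.087/1.3258) / 4.26
= 0.3157 per day

0.3157 per day


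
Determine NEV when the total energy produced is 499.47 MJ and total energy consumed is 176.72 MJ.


NEV = E_out - E_in
= 499.47 - 176.72
= 322.7500 MJ

322.7500 MJ


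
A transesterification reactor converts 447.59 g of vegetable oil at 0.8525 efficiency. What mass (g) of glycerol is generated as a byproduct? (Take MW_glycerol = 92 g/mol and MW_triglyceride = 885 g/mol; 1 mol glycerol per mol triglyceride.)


glycerol = oil * conv * (92/885)
= 447.59 * 0.8525 * 92 / 885
= 39.6661 g

39.6661 g


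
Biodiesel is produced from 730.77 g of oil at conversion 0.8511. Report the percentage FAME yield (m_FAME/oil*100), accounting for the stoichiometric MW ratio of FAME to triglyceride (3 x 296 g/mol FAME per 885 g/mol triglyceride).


m_FAME = oil * conv * (3 * 296 / 885) = oil * conv * (888/885)
= 730.77 * 0.8511 * 888 / 885
= 624.0667 g
Y = m_FAME / oil * 100 = conv * (888/885) * 100
= 0.8511 * 888 / 885 * 100
= 85.40%

85.40%


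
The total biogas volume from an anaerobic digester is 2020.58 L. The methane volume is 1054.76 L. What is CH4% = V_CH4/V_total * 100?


CH4% = V_CH4 / V_total * 100
= 1054.76 / 2020.58 * 100
= 52.2009%

52.2009%


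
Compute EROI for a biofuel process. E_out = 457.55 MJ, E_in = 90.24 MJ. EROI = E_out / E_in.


EROI = E_out / E_in
= 457.55 / 90.24
= 5.0704

5.0704


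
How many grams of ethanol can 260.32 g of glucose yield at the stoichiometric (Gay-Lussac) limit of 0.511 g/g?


Theoretical ethanol yield: m_EtOH = 0.511 * m_glucose
m_EtOH = 0.511 * 260.32 = 133.0235 g

133.0235 g


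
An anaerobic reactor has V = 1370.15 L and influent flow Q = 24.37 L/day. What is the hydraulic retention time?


HRT = V / Q
= 1370.15 / 24.37
= 56.2228 days

56.2228 days


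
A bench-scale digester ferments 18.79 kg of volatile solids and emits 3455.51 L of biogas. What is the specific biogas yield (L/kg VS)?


Y = V / VS
= 3455.51 / 18.79
= 183.9015 L/kg VS

183.9015 L/kg VS


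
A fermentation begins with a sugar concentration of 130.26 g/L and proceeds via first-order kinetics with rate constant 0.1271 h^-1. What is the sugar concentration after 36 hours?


S = S0 * exp(-k * t)
S = 130.26 * exp(-0.1271 * 36)
S = 1.3417 g/L

1.3417 g/L


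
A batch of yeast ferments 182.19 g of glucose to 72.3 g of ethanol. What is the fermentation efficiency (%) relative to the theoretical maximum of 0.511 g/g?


Fermentation efficiency = (actual / (0.511 * glucose)) * 100
= (72.3 / (0.511 * 182.19)) * 100
= 77.6592%

77.6592%


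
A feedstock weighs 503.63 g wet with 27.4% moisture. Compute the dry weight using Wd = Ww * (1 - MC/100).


Wd = Ww * (1 - MC/100)
= 503.63 * (1 - 27.4/100)
= 365.6354 g

365.6354 g


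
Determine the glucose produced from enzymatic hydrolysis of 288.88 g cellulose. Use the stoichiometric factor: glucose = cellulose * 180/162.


glucose = cellulose * 180/162
= 288.88 * 180/162
= 320.9778 g

320.9778 g


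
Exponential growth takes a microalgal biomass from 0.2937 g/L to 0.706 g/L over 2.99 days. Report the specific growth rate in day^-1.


mu = ln(X2/X1) / dt
= ln(0.706/0.2937) / 2.99
= 0.2933 per day

0.2933 per day


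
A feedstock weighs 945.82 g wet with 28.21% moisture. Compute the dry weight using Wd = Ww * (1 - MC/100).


Wd = Ww * (1 - MC/100)
= 945.82 * (1 - 28.21/100)
= 679.0042 g

679.0042 g


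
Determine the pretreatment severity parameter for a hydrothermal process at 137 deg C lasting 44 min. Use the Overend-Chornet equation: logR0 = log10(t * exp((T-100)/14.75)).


logR0 = log10(t * exp((T - 100) / 14.75))
= log10(44 * exp((137 - 100) / 14.75))
= 2.7329

2.7329


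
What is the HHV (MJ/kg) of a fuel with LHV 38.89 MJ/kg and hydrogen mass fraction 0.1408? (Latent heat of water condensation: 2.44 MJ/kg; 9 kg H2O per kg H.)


HHV = LHV + H_frac * 9 * 2.44
= 38.89 + 0.1408 * 9 * 2.44
= 41.9820 MJ/kg

41.9820 MJ/kg


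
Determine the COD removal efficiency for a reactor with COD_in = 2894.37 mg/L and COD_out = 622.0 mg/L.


eta = (COD_in - COD_out) / COD_in * 100
= (2894.37 - 622.0) / 2894.37 * 100
= 78.5100%

78.5100%


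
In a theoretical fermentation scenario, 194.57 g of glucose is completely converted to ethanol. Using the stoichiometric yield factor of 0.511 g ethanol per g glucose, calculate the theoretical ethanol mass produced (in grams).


Theoretical ethanol yield: m_EtOH = 0.511 * m_glucose
m_EtOH = 0.511 * 194.57 = 99.4253 g

99.4253 g


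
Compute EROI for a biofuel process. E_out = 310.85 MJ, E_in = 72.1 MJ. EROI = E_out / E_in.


EROI = E_out / E_in
= 310.85 / 72.1
= 4.3114

4.3114


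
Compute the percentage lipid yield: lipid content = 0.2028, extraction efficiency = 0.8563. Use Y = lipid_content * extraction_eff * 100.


Y = lipid_content * extraction_eff * 100
= 0.2028 * 0.8563 * 100
= 17.3658%

17.3658%


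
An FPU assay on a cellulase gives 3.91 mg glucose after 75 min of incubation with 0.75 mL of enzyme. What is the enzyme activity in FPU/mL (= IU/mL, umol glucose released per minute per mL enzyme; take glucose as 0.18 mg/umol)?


Activity = glucose_mg / (0.18 mg/umol * V_mL * t_min)
= 3.91 / (0.18 * 0.75 * 75)
= 0.3862 FPU/mL

0.3862 FPU/mL


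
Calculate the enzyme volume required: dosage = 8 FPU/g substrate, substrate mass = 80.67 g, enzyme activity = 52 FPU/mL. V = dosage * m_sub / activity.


V = dosage * m_sub / activity
V = 8 * 80.67 / 52
V = 12.4108 mL

12.4108 mL


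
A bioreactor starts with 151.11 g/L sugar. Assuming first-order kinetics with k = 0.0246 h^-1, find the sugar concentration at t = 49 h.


S = S0 * exp(-k * t)
S = 151.11 * exp(-0.0246 * 49)
S = 45.2683 g/L

45.2683 g/L


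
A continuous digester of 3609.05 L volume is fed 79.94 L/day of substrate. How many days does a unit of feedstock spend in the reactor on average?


HRT = V / Q
= 3609.05 / 79.94
= 45.1470 days

45.1470 days


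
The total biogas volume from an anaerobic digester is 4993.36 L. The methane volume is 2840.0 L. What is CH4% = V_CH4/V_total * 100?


CH4% = V_CH4 / V_total * 100
= 2840.0 / 4993.36 * 100
= 56.8755%

56.8755%


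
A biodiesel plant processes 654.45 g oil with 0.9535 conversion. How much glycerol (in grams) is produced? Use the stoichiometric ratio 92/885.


glycerol = oil * conv * (92/885)
= 654.45 * 0.9535 * 92 / 885
= 64.8697 g

64.8697 g


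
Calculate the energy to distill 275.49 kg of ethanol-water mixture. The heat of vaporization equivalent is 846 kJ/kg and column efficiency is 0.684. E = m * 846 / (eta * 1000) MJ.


E = m * 846 / (eta * 1000)
= 275.49 * 846 / (0.684 * 1000)
= 340.7376 MJ

340.7376 MJ


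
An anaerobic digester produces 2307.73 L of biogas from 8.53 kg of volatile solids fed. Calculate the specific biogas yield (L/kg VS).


Y = V / VS
= 2307.73 / 8.53
= 270.5428 L/kg VS

270.5428 L/kg VS


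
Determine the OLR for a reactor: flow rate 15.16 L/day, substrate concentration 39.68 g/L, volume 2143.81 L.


OLR = Q * S / V
= 15.16 * 39.68 / 2143.81
= 0.2806 g/L/day

0.2806 g/L/day


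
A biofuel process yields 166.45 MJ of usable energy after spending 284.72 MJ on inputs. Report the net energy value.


NEV = E_out - E_in
= 166.45 - 284.72
= -118.2700 MJ

-118.2700 MJ


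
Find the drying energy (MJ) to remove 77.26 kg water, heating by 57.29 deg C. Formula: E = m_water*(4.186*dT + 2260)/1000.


E = m_water * (4.186 * dT + 2260) / 1000
= 77.26 * (4.186 * 57.29 + 2260) / 1000
= 193.1358 MJ

193.1358 MJ


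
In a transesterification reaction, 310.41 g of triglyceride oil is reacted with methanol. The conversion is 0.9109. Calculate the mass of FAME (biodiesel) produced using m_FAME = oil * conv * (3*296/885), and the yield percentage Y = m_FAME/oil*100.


m_FAME = oil * conv * (3 * 296 / 885) = oil * conv * (888/885)
= 310.41 * 0.9109 * 888 / 885
= 283.7110 g
Y = m_FAME / oil * 100 = conv * (888/885) * 100
= 0.9109 * 888 / 885 * 100
= 91.40%

283.7110 g FAME; Y = 91.40%


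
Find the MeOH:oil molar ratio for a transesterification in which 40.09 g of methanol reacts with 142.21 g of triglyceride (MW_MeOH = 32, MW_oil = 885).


Molar ratio = n_MeOH / n_oil = (MeOH/32) / (oil/885) = (MeOH * 885) / (32 * oil)
= (40.09 * 885) / (32 * 142.21)
= 7.7965

7.7965


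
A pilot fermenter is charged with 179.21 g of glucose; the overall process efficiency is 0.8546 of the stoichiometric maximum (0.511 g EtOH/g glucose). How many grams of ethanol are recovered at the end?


Actual ethanol: m = 0.511 * 179.21 * 0.8546
m = 78.2611 g

78.2611 g


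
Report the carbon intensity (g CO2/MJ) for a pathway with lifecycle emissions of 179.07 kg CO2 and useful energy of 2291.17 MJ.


CI = CO2 * 1000 / E
= 179.07 * 1000 / 2291.17
= 78.1566 g CO2/MJ

78.1566 g CO2/MJ


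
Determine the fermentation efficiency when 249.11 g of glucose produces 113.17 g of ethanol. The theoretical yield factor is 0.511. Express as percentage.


Fermentation efficiency = (actual / (0.511 * glucose)) * 100
= (113.17 / (0.511 * 249.11)) * 100
= 88.9036%

88.9036%


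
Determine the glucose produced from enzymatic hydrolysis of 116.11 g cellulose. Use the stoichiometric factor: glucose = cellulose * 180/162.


glucose = cellulose * 180/162
= 116.11 * 180/162
= 129.0111 g

129.0111 g


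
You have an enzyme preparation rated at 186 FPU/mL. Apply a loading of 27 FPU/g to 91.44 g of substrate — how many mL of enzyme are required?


V = dosage * m_sub / activity
V = 27 * 91.44 / 186
V = 13.2735 mL

13.2735 mL


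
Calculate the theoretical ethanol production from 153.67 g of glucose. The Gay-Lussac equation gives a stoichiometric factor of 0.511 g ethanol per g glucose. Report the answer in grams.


Theoretical ethanol yield: m_EtOH = 0.511 * m_glucose
m_EtOH = 0.511 * 153.67 = 78.5254 g

78.5254 g


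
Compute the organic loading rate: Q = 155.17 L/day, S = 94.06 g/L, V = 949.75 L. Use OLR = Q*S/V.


OLR = Q * S / V
= 155.17 * 94.06 / 949.75
= 15.3675 g/L/day

15.3675 g/L/day


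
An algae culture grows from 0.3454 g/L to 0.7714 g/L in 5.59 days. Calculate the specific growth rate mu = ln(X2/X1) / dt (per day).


mu = ln(X2/X1) / dt
= ln(0.7714/0.3454) / 5.59
= 0.1437 per day

0.1437 per day


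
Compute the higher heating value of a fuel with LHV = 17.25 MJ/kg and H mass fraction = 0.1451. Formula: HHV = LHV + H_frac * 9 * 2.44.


HHV = LHV + H_frac * 9 * 2.44
= 17.25 + 0.1451 * 9 * 2.44
= 20.4364 MJ/kg

20.4364 MJ/kg


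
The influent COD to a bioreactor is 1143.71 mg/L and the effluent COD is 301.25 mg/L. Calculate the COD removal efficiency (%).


eta = (COD_in - COD_out) / COD_in * 100
= (1143.71 - 301.25) / 1143.71 * 100
= 73.6603%

73.6603%


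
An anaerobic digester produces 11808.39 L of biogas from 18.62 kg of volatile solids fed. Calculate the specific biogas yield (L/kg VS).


Y = V / VS
= 11808.39 / 18.62
= 634.1778 L/kg VS

634.1778 L/kg VS


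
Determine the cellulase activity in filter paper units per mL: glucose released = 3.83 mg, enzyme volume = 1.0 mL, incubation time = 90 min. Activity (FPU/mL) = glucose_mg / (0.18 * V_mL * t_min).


Activity = glucose_mg / (0.18 mg/umol * V_mL * t_min)
= 3.83 / (0.18 * 1.0 * 90)
= 0.2364 FPU/mL

0.2364 FPU/mL


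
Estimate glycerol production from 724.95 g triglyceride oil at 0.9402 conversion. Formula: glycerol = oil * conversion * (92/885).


glycerol = oil * conv * (92/885)
= 724.95 * 0.9402 * 92 / 885
= 70.8554 g

70.8554 g


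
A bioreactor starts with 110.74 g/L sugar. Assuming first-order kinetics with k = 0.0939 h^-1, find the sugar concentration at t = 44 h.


S = S0 * exp(-k * t)
S = 110.74 * exp(-0.0939 * 44)
S = 1.7782 g/L

1.7782 g/L


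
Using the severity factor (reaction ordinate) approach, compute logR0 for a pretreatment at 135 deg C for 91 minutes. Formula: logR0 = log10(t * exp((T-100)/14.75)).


logR0 = log10(t * exp((T - 100) / 14.75))
= log10(91 * exp((135 - 100) / 14.75))
= 2.9896

2.9896


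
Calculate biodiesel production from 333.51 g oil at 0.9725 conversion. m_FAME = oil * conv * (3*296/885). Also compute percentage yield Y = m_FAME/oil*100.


m_FAME = oil * conv * (3 * 296 / 885) = oil * conv * (888/885)
= 333.51 * 0.9725 * 888 / 885
= 325.4379 g
Y = m_FAME / oil * 100 = conv * (888/885) * 100
= 0.9725 * 888 / 885 * 100
= 97.58%

325.4379 g FAME; Y = 97.58%


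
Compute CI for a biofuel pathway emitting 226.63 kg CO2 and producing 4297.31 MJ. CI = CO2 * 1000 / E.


CI = CO2 * 1000 / E
= 226.63 * 1000 / 4297.31
= 52.7376 g CO2/MJ

52.7376 g CO2/MJ


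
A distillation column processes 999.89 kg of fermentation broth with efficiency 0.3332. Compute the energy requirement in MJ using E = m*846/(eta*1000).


E = m * 846 / (eta * 1000)
= 999.89 * 846 / (0.3332 * 1000)
= 2538.7363 MJ

2538.7363 MJ


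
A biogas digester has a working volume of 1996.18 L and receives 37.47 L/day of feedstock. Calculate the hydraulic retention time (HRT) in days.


HRT = V / Q
= 1996.18 / 37.47
= 53.2741 days

53.2741 days


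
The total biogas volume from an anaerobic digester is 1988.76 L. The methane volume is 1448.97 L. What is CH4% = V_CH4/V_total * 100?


CH4% = V_CH4 / V_total * 100
= 1448.97 / 1988.76 * 100
= 72.8580%

72.8580%


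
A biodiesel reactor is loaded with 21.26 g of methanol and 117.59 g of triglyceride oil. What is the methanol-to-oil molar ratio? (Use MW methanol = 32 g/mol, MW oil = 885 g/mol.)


Molar ratio = n_MeOH / n_oil = (MeOH/32) / (oil/885) = (MeOH * 885) / (32 * oil)
= (21.26 * 885) / (32 * 117.59)
= 5.0002

5.0002


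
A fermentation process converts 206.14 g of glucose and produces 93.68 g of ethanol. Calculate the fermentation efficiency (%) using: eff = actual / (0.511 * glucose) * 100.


Fermentation efficiency = (actual / (0.511 * glucose)) * 100
= (93.68 / (0.511 * 206.14)) * 100
= 88.9332%

88.9332%


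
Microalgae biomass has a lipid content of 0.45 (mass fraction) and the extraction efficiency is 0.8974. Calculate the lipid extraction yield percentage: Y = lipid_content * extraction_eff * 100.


Y = lipid_content * extraction_eff * 100
= 0.45 * 0.8974 * 100
= 40.3830%

40.3830%


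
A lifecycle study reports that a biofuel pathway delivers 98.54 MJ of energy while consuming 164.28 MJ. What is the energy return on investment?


EROI = E_out / E_in
= 98.54 / 164.28
= 0.5998

0.5998


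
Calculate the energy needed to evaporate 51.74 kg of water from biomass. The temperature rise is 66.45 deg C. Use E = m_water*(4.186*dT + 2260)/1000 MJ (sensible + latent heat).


E = m_water * (4.186 * dT + 2260) / 1000
= 51.74 * (4.186 * 66.45 + 2260) / 1000
= 131.3244 MJ

131.3244 MJ


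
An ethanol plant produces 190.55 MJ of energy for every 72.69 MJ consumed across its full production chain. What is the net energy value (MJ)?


NEV = E_out - E_in
= 190.55 - 72.69
= 117.8600 MJ

117.8600 MJ


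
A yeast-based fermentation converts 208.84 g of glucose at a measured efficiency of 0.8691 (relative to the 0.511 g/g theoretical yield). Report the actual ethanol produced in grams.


Actual ethanol: m = 0.511 * 208.84 * 0.8691
m = 92.7480 g

92.7480 g


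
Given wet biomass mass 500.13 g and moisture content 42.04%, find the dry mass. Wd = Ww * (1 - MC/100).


Wd = Ww * (1 - MC/100)
= 500.13 * (1 - 42.04/100)
= 289.8753 g

289.8753 g


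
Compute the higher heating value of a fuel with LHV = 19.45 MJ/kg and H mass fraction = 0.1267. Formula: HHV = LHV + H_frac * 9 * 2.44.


HHV = LHV + H_frac * 9 * 2.44
= 19.45 + 0.1267 * 9 * 2.44
= 22.2323 MJ/kg

22.2323 MJ/kg


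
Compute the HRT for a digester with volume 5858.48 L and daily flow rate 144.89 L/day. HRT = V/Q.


HRT = V / Q
= 5858.48 / 144.89
= 40.4340 days

40.4340 days


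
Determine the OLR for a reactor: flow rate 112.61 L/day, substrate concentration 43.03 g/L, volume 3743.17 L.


OLR = Q * S / V
= 112.61 * 43.03 / 3743.17
= 1.2945 g/L/day

1.2945 g/L/day


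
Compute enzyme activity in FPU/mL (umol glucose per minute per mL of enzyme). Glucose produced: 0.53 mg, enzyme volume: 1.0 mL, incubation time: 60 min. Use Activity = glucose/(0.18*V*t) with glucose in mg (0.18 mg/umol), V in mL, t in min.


Activity = glucose_mg / (0.18 mg/umol * V_mL * t_min)
= 0.53 / (0.18 * 1.0 * 60)
= 0.0491 FPU/mL

0.0491 FPU/mL


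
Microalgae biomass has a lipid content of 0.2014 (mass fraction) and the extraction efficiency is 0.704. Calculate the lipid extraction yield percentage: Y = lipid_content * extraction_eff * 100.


Y = lipid_content * extraction_eff * 100
= 0.2014 * 0.704 * 100
= 14.1786%

14.1786%


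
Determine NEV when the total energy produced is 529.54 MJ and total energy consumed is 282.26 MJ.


NEV = E_out - E_in
= 529.54 - 282.26
= 247.2800 MJ

247.2800 MJ


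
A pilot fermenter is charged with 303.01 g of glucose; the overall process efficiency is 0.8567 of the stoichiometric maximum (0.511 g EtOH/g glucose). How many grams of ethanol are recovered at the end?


Actual ethanol: m = 0.511 * 303.01 * 0.8567
m = 132.6498 g

132.6498 g


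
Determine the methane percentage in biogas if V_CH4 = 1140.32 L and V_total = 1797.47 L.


CH4% = V_CH4 / V_total * 100
= 1140.32 / 1797.47 * 100
= 63.4403%

63.4403%


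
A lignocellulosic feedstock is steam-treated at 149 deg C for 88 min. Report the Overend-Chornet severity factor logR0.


logR0 = log10(t * exp((T - 100) / 14.75))
= log10(88 * exp((149 - 100) / 14.75))
= 3.3872

3.3872


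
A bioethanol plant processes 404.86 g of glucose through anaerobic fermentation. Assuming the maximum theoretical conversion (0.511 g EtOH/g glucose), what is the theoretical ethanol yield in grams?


Theoretical ethanol yield: m_EtOH = 0.511 * m_glucose
m_EtOH = 0.511 * 404.86 = 206.8835 g

206.8835 g


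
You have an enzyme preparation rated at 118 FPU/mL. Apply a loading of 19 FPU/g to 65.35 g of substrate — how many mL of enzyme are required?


V = dosage * m_sub / activity
V = 19 * 65.35 / 118
V = 10.5225 mL

10.5225 mL


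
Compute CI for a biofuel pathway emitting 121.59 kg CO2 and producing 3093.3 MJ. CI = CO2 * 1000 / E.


CI = CO2 * 1000 / E
= 121.59 * 1000 / 3093.3
= 39.3075 g CO2/MJ

39.3075 g CO2/MJ


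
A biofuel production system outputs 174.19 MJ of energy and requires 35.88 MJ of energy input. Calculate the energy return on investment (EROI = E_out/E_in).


EROI = E_out / E_in
= 174.19 / 35.88
= 4.8548

4.8548


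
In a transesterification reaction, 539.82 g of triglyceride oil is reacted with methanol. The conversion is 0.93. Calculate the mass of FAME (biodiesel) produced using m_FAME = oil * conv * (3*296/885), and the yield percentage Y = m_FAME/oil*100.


m_FAME = oil * conv * (3 * 296 / 885) = oil * conv * (888/885)
= 539.82 * 0.93 * 888 / 885
= 503.7344 g
Y = m_FAME / oil * 100 = conv * (888/885) * 100
= 0.93 * 888 / 885 * 100
= 93.32%

503.7344 g FAME; Y = 93.32%


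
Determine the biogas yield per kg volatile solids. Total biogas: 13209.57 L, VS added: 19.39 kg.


Y = V / VS
= 13209.57 / 19.39
= 681.2568 L/kg VS

681.2568 L/kg VS


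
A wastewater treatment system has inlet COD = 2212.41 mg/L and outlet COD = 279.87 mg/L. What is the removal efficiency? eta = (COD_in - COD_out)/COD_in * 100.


eta = (COD_in - COD_out) / COD_in * 100
= (2212.41 - 279.87) / 2212.41 * 100
= 87.3500%

87.3500%


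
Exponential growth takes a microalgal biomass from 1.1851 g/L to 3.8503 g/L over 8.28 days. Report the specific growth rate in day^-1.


mu = ln(X2/X1) / dt
= ln(3.8503/1.1851) / 8.28
= 0.1423 per day

0.1423 per day


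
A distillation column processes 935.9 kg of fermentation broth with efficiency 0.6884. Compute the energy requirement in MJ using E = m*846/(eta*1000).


E = m * 846 / (eta * 1000)
= 935.9 * 846 / (0.6884 * 1000)
= 1150.1618 MJ

1150.1618 MJ


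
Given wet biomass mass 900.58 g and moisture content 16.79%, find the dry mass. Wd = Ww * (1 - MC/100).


Wd = Ww * (1 - MC/100)
= 900.58 * (1 - 16.79/100)
= 749.3726 g

749.3726 g


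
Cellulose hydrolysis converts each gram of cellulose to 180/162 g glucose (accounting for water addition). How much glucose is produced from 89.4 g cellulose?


glucose = cellulose * 180/162
= 89.4 * 180/162
= 99.3333 g

99.3333 g


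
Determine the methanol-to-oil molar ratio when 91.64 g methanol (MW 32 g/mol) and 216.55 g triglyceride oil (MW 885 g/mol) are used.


Molar ratio = n_MeOH / n_oil = (MeOH/32) / (oil/885) = (MeOH * 885) / (32 * oil)
= (91.64 * 885) / (32 * 216.55)
= 11.7036

11.7036


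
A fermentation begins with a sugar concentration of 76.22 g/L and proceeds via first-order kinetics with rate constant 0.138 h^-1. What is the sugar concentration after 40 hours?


S = S0 * exp(-k * t)
S = 76.22 * exp(-0.138 * 40)
S = 0.3053 g/L

0.3053 g/L


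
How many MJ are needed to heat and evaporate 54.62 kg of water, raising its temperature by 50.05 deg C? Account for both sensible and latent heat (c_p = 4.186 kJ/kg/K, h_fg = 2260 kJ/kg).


E = m_water * (4.186 * dT + 2260) / 1000
= 54.62 * (4.186 * 50.05 + 2260) / 1000
= 134.8846 MJ

134.8846 MJ


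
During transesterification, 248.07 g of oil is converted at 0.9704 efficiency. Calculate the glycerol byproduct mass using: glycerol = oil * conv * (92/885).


glycerol = oil * conv * (92/885)
= 248.07 * 0.9704 * 92 / 885
= 25.0247 g

25.0247 g


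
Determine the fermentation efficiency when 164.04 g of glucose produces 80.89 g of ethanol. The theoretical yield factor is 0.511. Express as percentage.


Fermentation efficiency = (actual / (0.511 * glucose)) * 100
= (80.89 / (0.511 * 164.04)) * 100
= 96.4993%

96.4993%


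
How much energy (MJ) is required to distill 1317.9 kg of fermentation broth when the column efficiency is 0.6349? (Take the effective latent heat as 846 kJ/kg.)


E = m * 846 / (eta * 1000)
= 1317.9 * 846 / (0.6349 * 1000)
= 1756.0929 MJ

1756.0929 MJ


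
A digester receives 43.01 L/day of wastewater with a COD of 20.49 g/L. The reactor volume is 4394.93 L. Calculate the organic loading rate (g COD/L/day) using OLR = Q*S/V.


OLR = Q * S / V
= 43.01 * 20.49 / 4394.93
= 0.2005 g/L/day

0.2005 g/L/day


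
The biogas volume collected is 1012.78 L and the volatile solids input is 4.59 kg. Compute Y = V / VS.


Y = V / VS
= 1012.78 / 4.59
= 220.6492 L/kg VS

220.6492 L/kg VS


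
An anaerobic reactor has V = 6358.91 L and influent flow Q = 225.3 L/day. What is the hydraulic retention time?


HRT = V / Q
= 6358.91 / 225.3
= 28.2242 days

28.2242 days


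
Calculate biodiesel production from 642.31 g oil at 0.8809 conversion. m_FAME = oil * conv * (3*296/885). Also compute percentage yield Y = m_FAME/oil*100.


m_FAME = oil * conv * (3 * 296 / 885) = oil * conv * (888/885)
= 642.31 * 0.8809 * 888 / 885
= 567.7289 g
Y = m_FAME / oil * 100 = conv * (888/885) * 100
= 0.8809 * 888 / 885 * 100
= 88.39%

567.7289 g FAME; Y = 88.39%


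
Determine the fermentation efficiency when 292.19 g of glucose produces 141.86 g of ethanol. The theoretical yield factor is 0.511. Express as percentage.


Fermentation efficiency = (actual / (0.511 * glucose)) * 100
= (141.86 / (0.511 * 292.19)) * 100
= 95.0110%

95.0110%


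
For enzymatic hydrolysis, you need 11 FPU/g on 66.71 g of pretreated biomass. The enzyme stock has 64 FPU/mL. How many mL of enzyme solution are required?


V = dosage * m_sub / activity
V = 11 * 66.71 / 64
V = 11.4658 mL

11.4658 mL
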